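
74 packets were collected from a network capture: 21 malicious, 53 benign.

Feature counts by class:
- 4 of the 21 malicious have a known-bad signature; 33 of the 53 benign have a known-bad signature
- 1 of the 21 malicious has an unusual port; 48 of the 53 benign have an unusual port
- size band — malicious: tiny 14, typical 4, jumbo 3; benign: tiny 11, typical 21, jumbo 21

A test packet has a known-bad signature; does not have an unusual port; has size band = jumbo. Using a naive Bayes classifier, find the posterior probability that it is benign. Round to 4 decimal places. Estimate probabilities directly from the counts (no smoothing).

0.6939

malicious: (21/74) × (4/21) × (20/21) × (3/21) ≈ 0.00735429
benign: (53/74) × (33/53) × (5/53) × (21/53) ≈ 0.0166694
P(benign | x) = 0.0166694 / 0.02402369 ≈ 0.6939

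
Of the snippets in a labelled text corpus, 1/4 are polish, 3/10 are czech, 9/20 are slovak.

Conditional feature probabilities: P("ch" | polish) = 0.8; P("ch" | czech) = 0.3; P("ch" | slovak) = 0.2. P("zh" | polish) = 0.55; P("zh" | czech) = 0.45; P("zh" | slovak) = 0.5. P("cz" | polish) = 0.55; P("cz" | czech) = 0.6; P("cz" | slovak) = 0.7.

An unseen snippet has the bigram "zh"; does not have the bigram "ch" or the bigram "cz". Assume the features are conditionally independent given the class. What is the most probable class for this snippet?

slovak

polish: 0.25 × (1−0.8) × 0.55 × (1−0.55) = 0.012375
czech: 0.3 × (1−0.3) × 0.45 × (1−0.6) = 0.0378
slovak: 0.45 × (1−0.2) × 0.5 × (1−0.7) = 0.054
Highest score → slovak.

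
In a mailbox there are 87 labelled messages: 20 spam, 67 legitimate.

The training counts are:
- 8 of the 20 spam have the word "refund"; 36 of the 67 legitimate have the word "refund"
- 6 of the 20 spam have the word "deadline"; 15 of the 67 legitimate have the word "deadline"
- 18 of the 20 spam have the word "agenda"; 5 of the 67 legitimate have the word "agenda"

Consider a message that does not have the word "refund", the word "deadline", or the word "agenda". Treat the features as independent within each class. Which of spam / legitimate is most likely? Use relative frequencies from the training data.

spam: (20/87) × (12/20) × (14/20) × (2/20) ≈ 0.00965517
legitimate: (67/87) × (31/67) × (52/67) × (62/67) ≈ 0.25591
Highest score → legitimate.

legitimate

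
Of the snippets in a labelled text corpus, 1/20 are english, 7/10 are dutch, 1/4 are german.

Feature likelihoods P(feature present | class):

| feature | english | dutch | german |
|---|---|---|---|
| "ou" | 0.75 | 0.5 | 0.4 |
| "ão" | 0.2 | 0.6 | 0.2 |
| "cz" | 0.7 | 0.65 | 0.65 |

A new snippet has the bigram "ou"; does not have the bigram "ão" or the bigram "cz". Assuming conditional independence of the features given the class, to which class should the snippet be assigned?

english: 0.05 × 0.75 × (1−0.2) × (1−0.7) = 0.009
dutch: 0.7 × 0.5 × (1−0.6) × (1−0.65) = 0.049
german: 0.25 × 0.4 × (1−0.2) × (1−0.65) = 0.028
Highest score → dutch.

dutch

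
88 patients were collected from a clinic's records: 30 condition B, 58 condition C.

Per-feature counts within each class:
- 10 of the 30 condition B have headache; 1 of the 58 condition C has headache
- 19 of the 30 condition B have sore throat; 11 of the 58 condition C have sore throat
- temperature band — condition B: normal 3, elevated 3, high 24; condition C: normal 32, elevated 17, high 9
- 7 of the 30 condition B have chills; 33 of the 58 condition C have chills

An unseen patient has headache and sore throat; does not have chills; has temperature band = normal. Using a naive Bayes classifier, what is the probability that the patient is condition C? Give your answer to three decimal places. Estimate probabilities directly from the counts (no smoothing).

condition B: (30/88) × (10/30) × (19/30) × (3/30) × (23/30) ≈ 0.00551768
condition C: (58/88) × (1/58) × (11/58) × (32/58) × (25/58) ≈ 0.000512526
P(condition C | x) = 0.000512526 / 0.006030206 ≈ 0.085

0.085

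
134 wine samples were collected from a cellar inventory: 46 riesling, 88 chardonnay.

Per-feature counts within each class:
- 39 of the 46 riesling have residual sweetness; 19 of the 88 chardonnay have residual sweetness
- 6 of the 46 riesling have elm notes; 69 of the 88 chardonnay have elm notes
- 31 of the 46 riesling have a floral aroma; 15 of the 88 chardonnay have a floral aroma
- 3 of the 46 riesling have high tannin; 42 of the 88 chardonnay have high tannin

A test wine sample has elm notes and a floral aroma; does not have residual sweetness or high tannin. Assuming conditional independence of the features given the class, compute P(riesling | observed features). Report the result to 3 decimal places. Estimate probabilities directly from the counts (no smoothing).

0.107

riesling: (46/134) × (7/46) × (6/46) × (31/46) × (43/46) ≈ 0.00429241
chardonnay: (88/134) × (69/88) × (69/88) × (15/88) × (46/88) ≈ 0.0359745
P(riesling | x) = 0.00429241 / 0.04026691 ≈ 0.107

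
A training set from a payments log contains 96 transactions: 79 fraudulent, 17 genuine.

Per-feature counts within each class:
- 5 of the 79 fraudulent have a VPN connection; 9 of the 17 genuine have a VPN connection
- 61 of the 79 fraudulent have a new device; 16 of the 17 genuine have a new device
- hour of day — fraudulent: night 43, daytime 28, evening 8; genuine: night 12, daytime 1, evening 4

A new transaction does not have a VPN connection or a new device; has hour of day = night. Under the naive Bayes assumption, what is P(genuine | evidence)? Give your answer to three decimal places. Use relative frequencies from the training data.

0.035

fraudulent: (79/96) × (74/79) × (18/79) × (43/79) ≈ 0.0955977
genuine: (17/96) × (8/17) × (1/17) × (12/17) ≈ 0.00346021
P(genuine | x) = 0.00346021 / 0.09905791 ≈ 0.035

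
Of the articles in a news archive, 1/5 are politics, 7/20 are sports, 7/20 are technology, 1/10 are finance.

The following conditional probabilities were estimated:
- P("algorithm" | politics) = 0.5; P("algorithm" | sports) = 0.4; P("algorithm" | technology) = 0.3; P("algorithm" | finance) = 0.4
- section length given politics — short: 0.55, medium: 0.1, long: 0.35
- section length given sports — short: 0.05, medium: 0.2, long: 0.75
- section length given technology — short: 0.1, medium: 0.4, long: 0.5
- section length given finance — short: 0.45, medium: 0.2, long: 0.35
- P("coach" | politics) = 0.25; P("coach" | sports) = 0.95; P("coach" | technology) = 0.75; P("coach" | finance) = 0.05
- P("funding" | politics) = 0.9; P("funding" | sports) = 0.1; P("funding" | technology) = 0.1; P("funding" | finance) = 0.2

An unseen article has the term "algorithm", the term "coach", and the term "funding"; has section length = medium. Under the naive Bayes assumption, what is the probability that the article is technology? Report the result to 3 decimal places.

politics: 0.2 × 0.5 × 0.1 × 0.25 × 0.9 = 0.00225
sports: 0.35 × 0.4 × 0.2 × 0.95 × 0.1 = 0.00266
technology: 0.35 × 0.3 × 0.4 × 0.75 × 0.1 = 0.00315
finance: 0.1 × 0.4 × 0.2 × 0.05 × 0.2 = 0.00008
P(technology | x) = 0.00315 / 0.00814 ≈ 0.387

0.387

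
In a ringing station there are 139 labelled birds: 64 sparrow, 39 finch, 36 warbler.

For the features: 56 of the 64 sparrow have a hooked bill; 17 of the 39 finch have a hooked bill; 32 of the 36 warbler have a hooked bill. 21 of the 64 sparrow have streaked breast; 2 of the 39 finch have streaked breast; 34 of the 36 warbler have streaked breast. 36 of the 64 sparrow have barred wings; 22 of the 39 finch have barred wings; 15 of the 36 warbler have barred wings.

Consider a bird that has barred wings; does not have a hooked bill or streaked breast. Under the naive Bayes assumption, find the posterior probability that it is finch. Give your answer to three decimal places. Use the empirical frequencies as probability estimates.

0.791

sparrow: (64/139) × (8/64) × (43/64) × (36/64) ≈ 0.0217513
finch: (39/139) × (22/39) × (37/39) × (22/39) ≈ 0.0847038
warbler: (36/139) × (4/36) × (2/36) × (15/36) ≈ 0.000666134
P(finch | x) = 0.0847038 / 0.107121234 ≈ 0.791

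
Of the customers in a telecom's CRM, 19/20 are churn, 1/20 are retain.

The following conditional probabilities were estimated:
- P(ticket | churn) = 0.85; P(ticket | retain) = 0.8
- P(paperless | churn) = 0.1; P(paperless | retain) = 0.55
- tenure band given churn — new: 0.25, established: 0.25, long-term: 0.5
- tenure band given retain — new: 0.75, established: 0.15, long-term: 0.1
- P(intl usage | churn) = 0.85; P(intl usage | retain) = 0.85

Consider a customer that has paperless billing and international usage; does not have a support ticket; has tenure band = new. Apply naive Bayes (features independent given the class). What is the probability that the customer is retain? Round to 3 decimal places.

0.537

churn: 0.95 × (1−0.85) × 0.1 × 0.25 × 0.85 = 0.003028125
retain: 0.05 × (1−0.8) × 0.55 × 0.75 × 0.85 = 0.00350625
P(retain | x) = 0.00350625 / 0.006534375 ≈ 0.537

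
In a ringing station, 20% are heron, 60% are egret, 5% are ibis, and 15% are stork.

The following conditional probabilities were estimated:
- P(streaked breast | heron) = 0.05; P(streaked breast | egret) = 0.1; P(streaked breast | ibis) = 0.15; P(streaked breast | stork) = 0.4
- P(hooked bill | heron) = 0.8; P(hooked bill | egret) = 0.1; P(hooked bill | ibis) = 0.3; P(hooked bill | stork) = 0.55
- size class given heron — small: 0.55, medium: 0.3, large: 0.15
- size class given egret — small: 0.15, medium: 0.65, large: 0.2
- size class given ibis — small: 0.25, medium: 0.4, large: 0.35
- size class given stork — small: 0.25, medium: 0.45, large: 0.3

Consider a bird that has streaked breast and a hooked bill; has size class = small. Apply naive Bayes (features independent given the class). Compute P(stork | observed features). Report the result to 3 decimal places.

heron: 0.2 × 0.05 × 0.8 × 0.55 = 0.0044
egret: 0.6 × 0.1 × 0.1 × 0.15 = 0.0009
ibis: 0.05 × 0.15 × 0.3 × 0.25 = 0.0005625
stork: 0.15 × 0.4 × 0.55 × 0.25 = 0.00825
P(stork | x) = 0.00825 / 0.0141125 ≈ 0.585

0.585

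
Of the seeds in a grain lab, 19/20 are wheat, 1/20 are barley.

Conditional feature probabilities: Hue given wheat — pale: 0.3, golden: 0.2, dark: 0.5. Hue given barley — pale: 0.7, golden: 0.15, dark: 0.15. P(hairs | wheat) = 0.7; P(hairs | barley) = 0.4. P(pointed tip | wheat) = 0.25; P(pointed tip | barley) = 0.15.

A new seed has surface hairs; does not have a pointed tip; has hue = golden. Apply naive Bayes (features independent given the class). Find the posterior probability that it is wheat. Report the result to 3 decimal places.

wheat: 0.95 × 0.2 × 0.7 × (1−0.25) = 0.09975
barley: 0.05 × 0.15 × 0.4 × (1−0.15) = 0.00255
P(wheat | x) = 0.09975 / 0.1023 ≈ 0.975

0.975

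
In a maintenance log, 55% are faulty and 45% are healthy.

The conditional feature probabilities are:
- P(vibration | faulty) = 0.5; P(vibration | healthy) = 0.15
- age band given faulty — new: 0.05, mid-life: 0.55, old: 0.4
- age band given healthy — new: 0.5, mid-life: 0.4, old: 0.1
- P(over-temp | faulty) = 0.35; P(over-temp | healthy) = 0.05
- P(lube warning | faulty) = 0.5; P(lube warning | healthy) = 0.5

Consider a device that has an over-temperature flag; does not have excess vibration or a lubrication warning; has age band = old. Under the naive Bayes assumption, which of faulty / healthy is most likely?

faulty: 0.55 × (1−0.5) × 0.4 × 0.35 × (1−0.5) = 0.01925
healthy: 0.45 × (1−0.15) × 0.1 × 0.05 × (1−0.5) = 0.00095625
Highest score → faulty.

faulty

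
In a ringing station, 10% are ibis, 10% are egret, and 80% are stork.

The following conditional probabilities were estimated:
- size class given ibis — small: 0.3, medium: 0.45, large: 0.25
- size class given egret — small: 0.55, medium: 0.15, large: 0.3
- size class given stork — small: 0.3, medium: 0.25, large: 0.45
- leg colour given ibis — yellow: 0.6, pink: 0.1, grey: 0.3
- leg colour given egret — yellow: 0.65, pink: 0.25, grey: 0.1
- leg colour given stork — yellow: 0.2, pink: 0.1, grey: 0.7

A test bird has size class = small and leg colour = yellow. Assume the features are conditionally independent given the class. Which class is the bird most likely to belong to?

ibis: 0.1 × 0.3 × 0.6 = 0.018
egret: 0.1 × 0.55 × 0.65 = 0.03575
stork: 0.8 × 0.3 × 0.2 = 0.048
Highest score → stork.

stork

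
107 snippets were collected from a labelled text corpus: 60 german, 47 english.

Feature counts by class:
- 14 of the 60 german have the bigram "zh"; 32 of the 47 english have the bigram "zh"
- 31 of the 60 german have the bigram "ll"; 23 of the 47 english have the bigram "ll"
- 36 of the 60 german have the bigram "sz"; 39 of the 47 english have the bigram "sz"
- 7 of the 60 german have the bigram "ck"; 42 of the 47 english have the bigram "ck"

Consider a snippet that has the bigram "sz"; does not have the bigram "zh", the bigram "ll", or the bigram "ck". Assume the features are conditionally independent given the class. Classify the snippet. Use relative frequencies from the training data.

german

german: (60/107) × (46/60) × (29/60) × (36/60) × (53/60) ≈ 0.110128
english: (47/107) × (15/47) × (24/47) × (39/47) × (5/47) ≈ 0.00631917
Highest score → german.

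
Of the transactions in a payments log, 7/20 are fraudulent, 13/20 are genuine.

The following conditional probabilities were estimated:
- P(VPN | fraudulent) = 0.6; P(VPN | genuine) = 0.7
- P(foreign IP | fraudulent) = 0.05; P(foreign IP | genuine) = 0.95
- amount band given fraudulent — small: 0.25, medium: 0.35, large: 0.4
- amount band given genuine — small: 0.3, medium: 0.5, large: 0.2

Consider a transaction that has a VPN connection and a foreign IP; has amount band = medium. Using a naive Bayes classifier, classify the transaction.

genuine

fraudulent: 0.35 × 0.6 × 0.05 × 0.35 = 0.003675
genuine: 0.65 × 0.7 × 0.95 × 0.5 = 0.216125
Highest score → genuine.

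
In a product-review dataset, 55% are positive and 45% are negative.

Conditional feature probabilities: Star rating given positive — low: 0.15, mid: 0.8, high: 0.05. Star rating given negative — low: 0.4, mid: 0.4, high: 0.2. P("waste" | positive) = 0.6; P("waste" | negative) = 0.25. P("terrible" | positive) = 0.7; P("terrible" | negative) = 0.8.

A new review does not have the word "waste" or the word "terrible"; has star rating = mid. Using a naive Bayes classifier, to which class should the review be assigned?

positive: 0.55 × 0.8 × (1−0.6) × (1−0.7) = 0.0528
negative: 0.45 × 0.4 × (1−0.25) × (1−0.8) = 0.027
Highest score → positive.

positive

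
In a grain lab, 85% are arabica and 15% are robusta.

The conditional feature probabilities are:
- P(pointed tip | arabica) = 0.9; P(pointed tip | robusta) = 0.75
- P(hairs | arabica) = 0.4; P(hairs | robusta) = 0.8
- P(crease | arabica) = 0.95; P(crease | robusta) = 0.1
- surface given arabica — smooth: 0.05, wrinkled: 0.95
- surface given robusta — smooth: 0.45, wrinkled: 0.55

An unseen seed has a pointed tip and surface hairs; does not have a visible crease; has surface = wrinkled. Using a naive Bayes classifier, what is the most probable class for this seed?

arabica: 0.85 × 0.9 × 0.4 × (1−0.95) × 0.95 = 0.014535
robusta: 0.15 × 0.75 × 0.8 × (1−0.1) × 0.55 = 0.04455
Highest score → robusta.

robusta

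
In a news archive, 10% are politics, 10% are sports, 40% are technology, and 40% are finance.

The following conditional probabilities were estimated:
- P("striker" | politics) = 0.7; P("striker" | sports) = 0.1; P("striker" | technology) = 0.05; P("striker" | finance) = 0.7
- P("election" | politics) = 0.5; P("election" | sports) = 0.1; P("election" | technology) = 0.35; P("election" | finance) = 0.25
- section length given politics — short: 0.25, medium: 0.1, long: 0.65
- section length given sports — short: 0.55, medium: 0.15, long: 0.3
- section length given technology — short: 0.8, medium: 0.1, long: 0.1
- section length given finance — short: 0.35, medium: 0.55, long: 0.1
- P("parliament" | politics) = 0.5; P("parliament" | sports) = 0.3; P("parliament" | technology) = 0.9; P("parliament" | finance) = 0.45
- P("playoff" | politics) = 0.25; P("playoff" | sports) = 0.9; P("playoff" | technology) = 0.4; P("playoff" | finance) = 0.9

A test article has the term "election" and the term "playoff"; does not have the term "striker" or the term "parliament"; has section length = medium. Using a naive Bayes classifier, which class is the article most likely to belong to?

finance

politics: 0.1 × (1−0.7) × 0.5 × 0.1 × (1−0.5) × 0.25 = 0.0001875
sports: 0.1 × (1−0.1) × 0.1 × 0.15 × (1−0.3) × 0.9 = 0.0008505
technology: 0.4 × (1−0.05) × 0.35 × 0.1 × (1−0.9) × 0.4 = 0.000532
finance: 0.4 × (1−0.7) × 0.25 × 0.55 × (1−0.45) × 0.9 = 0.0081675
Highest score → finance.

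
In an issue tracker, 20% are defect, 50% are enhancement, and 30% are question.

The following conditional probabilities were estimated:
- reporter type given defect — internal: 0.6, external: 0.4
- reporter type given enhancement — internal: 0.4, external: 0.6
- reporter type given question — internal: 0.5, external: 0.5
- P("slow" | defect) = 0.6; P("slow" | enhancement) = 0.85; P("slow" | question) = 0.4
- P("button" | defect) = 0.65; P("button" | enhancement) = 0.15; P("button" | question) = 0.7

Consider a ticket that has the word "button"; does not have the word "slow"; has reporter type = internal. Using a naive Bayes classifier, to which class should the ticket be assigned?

question

defect: 0.2 × 0.6 × (1−0.6) × 0.65 = 0.0312
enhancement: 0.5 × 0.4 × (1−0.85) × 0.15 = 0.0045
question: 0.3 × 0.5 × (1−0.4) × 0.7 = 0.063
Highest score → question.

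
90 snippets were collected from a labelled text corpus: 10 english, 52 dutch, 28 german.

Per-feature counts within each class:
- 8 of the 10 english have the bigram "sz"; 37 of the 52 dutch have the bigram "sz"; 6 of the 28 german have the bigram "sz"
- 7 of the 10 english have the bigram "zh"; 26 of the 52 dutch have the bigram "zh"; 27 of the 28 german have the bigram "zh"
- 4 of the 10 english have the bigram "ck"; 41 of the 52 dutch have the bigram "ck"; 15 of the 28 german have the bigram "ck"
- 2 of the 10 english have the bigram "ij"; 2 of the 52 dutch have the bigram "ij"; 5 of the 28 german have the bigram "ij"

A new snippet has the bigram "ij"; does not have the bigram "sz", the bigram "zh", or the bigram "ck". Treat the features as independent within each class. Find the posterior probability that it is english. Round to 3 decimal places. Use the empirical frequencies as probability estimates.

english: (10/90) × (2/10) × (3/10) × (6/10) × (2/10) = 0.0008
dutch: (52/90) × (15/52) × (26/52) × (11/52) × (2/52) ≈ 0.000678008
german: (28/90) × (22/28) × (1/28) × (13/28) × (5/28) ≈ 0.000723801
P(english | x) = 0.0008 / 0.002201809 ≈ 0.363

0.363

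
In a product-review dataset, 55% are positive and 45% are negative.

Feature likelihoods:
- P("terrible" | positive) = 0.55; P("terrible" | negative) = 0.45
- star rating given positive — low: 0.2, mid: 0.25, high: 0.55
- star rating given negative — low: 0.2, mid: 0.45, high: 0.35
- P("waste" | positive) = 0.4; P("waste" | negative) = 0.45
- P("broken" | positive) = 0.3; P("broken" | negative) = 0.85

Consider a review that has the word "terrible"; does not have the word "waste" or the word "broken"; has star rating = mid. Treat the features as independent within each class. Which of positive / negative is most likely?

positive: 0.55 × 0.55 × 0.25 × (1−0.4) × (1−0.3) = 0.0317625
negative: 0.45 × 0.45 × 0.45 × (1−0.45) × (1−0.85) = 0.0075178125
Highest score → positive.

positive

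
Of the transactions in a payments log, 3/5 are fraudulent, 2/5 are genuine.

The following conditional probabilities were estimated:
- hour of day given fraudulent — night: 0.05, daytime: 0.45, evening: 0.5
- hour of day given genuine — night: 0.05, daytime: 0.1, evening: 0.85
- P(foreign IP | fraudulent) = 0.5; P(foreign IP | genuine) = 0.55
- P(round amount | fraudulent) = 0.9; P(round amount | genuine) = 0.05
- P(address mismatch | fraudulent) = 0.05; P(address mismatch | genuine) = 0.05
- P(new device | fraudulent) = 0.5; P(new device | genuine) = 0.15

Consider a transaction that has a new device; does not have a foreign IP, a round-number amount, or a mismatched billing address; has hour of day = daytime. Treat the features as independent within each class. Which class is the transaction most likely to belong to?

fraudulent

fraudulent: 0.6 × 0.45 × (1−0.5) × (1−0.9) × (1−0.05) × 0.5 = 0.0064125
genuine: 0.4 × 0.1 × (1−0.55) × (1−0.05) × (1−0.05) × 0.15 = 0.00243675
Highest score → fraudulent.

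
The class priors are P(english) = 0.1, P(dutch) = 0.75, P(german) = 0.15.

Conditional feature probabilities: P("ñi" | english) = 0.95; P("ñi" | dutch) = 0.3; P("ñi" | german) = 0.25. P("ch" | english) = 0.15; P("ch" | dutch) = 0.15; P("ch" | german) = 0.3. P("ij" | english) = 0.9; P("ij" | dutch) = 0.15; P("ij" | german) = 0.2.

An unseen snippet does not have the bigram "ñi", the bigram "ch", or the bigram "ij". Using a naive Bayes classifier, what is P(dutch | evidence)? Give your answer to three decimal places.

0.857

english: 0.1 × (1−0.95) × (1−0.15) × (1−0.9) = 0.000425
dutch: 0.75 × (1−0.3) × (1−0.15) × (1−0.15) = 0.3793125
german: 0.15 × (1−0.25) × (1−0.3) × (1−0.2) = 0.063
P(dutch | x) = 0.3793125 / 0.4427375 ≈ 0.857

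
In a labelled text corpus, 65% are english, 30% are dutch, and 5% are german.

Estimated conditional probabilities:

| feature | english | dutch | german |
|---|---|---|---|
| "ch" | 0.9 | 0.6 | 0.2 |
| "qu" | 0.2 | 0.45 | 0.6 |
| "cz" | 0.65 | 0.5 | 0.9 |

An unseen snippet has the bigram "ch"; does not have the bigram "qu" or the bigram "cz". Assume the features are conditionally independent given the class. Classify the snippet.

english

english: 0.65 × 0.9 × (1−0.2) × (1−0.65) = 0.1638
dutch: 0.3 × 0.6 × (1−0.45) × (1−0.5) = 0.0495
german: 0.05 × 0.2 × (1−0.6) × (1−0.9) = 0.0004
Highest score → english.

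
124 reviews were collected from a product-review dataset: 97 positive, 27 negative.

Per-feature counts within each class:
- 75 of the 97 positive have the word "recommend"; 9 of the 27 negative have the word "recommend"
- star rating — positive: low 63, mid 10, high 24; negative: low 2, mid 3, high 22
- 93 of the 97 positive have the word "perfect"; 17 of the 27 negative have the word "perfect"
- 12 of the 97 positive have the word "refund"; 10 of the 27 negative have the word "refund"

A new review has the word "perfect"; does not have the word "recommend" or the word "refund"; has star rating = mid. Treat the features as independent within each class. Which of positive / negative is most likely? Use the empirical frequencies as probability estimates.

positive: (97/124) × (22/97) × (10/97) × (93/97) × (85/97) ≈ 0.0153669
negative: (27/124) × (18/27) × (3/27) × (17/27) × (17/27) ≈ 0.00639409
Highest score → positive.

positive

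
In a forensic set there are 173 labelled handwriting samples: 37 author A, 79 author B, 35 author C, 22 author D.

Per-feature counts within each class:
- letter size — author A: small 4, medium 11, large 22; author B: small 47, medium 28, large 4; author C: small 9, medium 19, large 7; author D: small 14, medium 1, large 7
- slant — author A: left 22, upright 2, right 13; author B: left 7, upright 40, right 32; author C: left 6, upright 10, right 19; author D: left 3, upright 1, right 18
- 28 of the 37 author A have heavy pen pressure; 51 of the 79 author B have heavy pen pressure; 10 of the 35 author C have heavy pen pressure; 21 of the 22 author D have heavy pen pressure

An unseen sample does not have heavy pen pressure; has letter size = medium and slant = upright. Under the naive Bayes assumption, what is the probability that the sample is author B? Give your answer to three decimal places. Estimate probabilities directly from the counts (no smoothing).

0.555

author A: (37/173) × (11/37) × (2/37) × (9/37) ≈ 0.000836018
author B: (79/173) × (28/79) × (40/79) × (28/79) ≈ 0.0290453
author C: (35/173) × (19/35) × (10/35) × (25/35) ≈ 0.0224136
author D: (22/173) × (1/22) × (1/22) × (1/22) ≈ 0.0000119429
P(author B | x) = 0.0290453 / 0.0523068609 ≈ 0.555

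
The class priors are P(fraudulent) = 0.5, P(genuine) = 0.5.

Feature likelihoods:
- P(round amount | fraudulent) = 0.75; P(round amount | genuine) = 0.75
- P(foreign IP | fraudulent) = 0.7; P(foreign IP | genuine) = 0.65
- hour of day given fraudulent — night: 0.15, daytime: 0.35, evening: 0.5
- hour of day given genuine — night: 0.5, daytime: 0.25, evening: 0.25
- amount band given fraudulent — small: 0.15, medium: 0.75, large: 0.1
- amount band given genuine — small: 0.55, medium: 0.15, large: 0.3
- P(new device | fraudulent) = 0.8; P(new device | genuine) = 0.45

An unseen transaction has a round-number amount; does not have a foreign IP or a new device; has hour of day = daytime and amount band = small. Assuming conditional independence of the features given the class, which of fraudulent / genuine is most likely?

genuine

fraudulent: 0.5 × 0.75 × (1−0.7) × 0.35 × 0.15 × (1−0.8) = 0.00118125
genuine: 0.5 × 0.75 × (1−0.65) × 0.25 × 0.55 × (1−0.45) = 0.00992578125
Highest score → genuine.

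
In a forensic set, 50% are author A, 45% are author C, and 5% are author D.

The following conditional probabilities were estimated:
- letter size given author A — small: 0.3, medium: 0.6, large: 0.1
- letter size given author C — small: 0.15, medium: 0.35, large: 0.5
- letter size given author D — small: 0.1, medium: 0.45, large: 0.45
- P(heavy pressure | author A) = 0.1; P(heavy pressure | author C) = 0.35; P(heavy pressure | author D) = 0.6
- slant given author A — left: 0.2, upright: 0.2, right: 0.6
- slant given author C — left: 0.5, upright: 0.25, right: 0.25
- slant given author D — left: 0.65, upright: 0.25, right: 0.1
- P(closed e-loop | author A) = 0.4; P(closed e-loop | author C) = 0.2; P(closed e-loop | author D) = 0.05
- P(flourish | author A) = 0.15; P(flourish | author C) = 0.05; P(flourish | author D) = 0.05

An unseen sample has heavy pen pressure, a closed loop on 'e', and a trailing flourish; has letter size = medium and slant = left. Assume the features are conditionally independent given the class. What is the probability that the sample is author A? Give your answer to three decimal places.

0.547

author A: 0.5 × 0.6 × 0.1 × 0.2 × 0.4 × 0.15 = 0.00036
author C: 0.45 × 0.35 × 0.35 × 0.5 × 0.2 × 0.05 = 0.000275625
author D: 0.05 × 0.45 × 0.6 × 0.65 × 0.05 × 0.05 = 0.0000219375
P(author A | x) = 0.00036 / 0.0006575625 ≈ 0.547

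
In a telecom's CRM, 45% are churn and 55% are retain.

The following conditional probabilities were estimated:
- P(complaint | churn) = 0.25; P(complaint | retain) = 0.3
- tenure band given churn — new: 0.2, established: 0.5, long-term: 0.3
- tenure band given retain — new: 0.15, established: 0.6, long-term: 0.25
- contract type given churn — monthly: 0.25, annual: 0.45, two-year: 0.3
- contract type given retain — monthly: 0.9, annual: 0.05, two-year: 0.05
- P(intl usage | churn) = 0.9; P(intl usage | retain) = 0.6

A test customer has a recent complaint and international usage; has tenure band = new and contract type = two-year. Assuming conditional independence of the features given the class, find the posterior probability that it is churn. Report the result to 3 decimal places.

0.891

churn: 0.45 × 0.25 × 0.2 × 0.3 × 0.9 = 0.006075
retain: 0.55 × 0.3 × 0.15 × 0.05 × 0.6 = 0.0007425
P(churn | x) = 0.006075 / 0.0068175 ≈ 0.891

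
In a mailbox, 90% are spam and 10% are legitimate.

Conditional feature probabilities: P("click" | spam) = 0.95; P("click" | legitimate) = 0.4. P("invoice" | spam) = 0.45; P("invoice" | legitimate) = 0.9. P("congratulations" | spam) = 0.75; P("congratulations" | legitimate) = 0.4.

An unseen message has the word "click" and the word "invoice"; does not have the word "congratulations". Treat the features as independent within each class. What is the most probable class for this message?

spam: 0.9 × 0.95 × 0.45 × (1−0.75) = 0.0961875
legitimate: 0.1 × 0.4 × 0.9 × (1−0.4) = 0.0216
Highest score → spam.

spam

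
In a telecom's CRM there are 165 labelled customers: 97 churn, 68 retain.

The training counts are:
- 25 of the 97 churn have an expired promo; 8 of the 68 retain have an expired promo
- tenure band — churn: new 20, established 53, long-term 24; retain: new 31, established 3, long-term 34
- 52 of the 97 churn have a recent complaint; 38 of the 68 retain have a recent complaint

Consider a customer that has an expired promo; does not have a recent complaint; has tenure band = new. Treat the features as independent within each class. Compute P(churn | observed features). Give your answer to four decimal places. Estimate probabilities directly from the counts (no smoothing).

0.5978

churn: (97/165) × (25/97) × (20/97) × (45/97) ≈ 0.0144929
retain: (68/165) × (8/68) × (31/68) × (30/68) ≈ 0.00975149
P(churn | x) = 0.0144929 / 0.02424439 ≈ 0.5978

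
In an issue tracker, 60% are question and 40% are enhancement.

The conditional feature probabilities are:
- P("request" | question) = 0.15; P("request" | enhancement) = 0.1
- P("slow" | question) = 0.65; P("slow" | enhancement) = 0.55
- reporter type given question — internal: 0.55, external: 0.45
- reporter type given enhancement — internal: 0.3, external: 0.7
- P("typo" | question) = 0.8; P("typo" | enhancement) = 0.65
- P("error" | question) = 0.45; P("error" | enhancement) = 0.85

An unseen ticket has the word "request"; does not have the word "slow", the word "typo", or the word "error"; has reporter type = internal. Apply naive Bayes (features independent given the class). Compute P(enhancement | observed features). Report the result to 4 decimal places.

0.1295

question: 0.6 × 0.15 × (1−0.65) × 0.55 × (1−0.8) × (1−0.45) = 0.00190575
enhancement: 0.4 × 0.1 × (1−0.55) × 0.3 × (1−0.65) × (1−0.85) = 0.0002835
P(enhancement | x) = 0.0002835 / 0.00218925 ≈ 0.1295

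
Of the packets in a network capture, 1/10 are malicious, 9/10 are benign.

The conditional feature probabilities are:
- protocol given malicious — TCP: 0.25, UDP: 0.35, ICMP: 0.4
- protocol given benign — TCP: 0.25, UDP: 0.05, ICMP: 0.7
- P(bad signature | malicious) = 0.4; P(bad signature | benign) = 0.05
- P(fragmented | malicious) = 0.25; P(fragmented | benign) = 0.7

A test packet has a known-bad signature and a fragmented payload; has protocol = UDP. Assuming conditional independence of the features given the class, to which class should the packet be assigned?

malicious

malicious: 0.1 × 0.35 × 0.4 × 0.25 = 0.0035
benign: 0.9 × 0.05 × 0.05 × 0.7 = 0.001575
Highest score → malicious.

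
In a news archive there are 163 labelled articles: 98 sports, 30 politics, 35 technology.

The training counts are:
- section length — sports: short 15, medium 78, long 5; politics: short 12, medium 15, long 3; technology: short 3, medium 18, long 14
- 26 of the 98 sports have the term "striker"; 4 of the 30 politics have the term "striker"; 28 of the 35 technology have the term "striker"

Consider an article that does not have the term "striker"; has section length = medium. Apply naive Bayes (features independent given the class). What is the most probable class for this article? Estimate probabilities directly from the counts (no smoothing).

sports: (98/163) × (78/98) × (72/98) ≈ 0.351571
politics: (30/163) × (15/30) × (26/30) ≈ 0.0797546
technology: (35/163) × (18/35) × (7/35) ≈ 0.0220859
Highest score → sports.

sports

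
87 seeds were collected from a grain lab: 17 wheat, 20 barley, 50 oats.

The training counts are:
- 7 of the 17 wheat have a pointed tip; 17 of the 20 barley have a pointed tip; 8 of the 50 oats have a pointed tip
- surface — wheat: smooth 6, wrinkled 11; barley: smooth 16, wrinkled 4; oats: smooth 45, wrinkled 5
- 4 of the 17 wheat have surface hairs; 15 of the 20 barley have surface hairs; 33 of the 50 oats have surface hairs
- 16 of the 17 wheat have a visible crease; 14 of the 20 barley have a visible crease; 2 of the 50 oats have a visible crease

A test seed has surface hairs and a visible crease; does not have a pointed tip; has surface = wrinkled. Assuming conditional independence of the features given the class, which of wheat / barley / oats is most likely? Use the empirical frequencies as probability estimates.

wheat: (17/87) × (10/17) × (11/17) × (4/17) × (16/17) ≈ 0.0164705
barley: (20/87) × (3/20) × (4/20) × (15/20) × (14/20) ≈ 0.00362069
oats: (50/87) × (42/50) × (5/50) × (33/50) × (2/50) ≈ 0.00127448
Highest score → wheat.

wheat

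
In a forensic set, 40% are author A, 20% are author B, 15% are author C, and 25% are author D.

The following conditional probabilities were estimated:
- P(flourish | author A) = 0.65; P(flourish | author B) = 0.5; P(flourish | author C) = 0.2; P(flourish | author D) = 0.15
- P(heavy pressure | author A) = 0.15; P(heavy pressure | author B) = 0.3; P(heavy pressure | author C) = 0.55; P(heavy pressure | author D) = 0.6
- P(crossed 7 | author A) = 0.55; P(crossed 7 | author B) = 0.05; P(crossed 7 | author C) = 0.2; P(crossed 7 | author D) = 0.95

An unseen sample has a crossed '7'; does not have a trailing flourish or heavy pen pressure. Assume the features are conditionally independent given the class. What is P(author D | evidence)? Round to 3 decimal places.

author A: 0.4 × (1−0.65) × (1−0.15) × 0.55 = 0.06545
author B: 0.2 × (1−0.5) × (1−0.3) × 0.05 = 0.0035
author C: 0.15 × (1−0.2) × (1−0.55) × 0.2 = 0.0108
author D: 0.25 × (1−0.15) × (1−0.6) × 0.95 = 0.08075
P(author D | x) = 0.08075 / 0.1605 ≈ 0.503

0.503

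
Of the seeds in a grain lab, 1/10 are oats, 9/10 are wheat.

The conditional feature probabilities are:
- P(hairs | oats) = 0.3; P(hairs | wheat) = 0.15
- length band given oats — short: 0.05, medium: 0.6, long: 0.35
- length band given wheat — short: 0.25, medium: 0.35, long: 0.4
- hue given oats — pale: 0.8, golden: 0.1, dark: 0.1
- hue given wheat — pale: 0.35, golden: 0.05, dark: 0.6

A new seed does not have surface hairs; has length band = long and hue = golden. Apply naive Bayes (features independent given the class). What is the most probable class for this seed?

oats: 0.1 × (1−0.3) × 0.35 × 0.1 = 0.00245
wheat: 0.9 × (1−0.15) × 0.4 × 0.05 = 0.0153
Highest score → wheat.

wheat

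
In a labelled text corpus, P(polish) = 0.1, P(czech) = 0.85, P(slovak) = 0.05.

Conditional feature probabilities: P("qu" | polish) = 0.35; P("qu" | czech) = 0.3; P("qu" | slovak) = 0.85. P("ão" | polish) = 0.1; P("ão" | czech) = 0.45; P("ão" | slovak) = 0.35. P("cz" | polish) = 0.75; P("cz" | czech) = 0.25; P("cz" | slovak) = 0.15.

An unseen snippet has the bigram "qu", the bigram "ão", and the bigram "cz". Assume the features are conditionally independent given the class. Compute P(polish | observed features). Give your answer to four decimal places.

0.0783

polish: 0.1 × 0.35 × 0.1 × 0.75 = 0.002625
czech: 0.85 × 0.3 × 0.45 × 0.25 = 0.0286875
slovak: 0.05 × 0.85 × 0.35 × 0.15 = 0.00223125
P(polish | x) = 0.002625 / 0.03354375 ≈ 0.0783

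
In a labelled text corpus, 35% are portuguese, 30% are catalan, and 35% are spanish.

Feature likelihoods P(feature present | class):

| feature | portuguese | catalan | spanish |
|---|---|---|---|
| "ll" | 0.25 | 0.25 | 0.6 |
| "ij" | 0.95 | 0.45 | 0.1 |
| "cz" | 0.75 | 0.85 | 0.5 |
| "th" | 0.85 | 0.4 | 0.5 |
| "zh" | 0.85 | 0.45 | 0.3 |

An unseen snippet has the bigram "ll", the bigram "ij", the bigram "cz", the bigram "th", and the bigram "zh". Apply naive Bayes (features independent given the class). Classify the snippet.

portuguese: 0.35 × 0.25 × 0.95 × 0.75 × 0.85 × 0.85 = 0.045043359375
catalan: 0.3 × 0.25 × 0.45 × 0.85 × 0.4 × 0.45 = 0.00516375
spanish: 0.35 × 0.6 × 0.1 × 0.5 × 0.5 × 0.3 = 0.001575
Highest score → portuguese.

portuguese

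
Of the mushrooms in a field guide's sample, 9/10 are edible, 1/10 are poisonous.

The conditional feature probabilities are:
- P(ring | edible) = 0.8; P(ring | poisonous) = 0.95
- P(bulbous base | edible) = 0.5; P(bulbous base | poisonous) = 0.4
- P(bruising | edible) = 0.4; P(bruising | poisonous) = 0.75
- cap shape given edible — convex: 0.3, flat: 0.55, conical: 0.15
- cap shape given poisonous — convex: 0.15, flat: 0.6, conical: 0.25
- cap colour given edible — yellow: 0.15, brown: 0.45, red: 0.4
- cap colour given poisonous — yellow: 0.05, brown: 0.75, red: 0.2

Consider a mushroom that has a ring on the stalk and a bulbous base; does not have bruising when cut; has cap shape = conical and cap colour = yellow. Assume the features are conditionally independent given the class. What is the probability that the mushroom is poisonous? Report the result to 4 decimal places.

edible: 0.9 × 0.8 × 0.5 × (1−0.4) × 0.15 × 0.15 = 0.00486
poisonous: 0.1 × 0.95 × 0.4 × (1−0.75) × 0.25 × 0.05 = 0.00011875
P(poisonous | x) = 0.00011875 / 0.00497875 ≈ 0.0239

0.0239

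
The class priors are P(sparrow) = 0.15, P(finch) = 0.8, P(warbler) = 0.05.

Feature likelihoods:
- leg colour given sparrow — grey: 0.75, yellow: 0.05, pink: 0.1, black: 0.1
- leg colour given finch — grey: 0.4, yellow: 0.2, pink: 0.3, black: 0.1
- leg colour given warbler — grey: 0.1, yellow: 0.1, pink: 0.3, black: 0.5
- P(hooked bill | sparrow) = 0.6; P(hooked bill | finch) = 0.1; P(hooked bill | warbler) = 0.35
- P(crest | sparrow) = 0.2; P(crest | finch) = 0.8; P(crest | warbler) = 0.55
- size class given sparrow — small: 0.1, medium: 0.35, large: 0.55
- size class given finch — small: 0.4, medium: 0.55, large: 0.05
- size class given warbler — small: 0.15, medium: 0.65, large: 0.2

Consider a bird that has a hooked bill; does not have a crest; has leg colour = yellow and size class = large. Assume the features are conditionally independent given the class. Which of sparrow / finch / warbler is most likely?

sparrow

sparrow: 0.15 × 0.05 × 0.6 × (1−0.2) × 0.55 = 0.00198
finch: 0.8 × 0.2 × 0.1 × (1−0.8) × 0.05 = 0.00016
warbler: 0.05 × 0.1 × 0.35 × (1−0.55) × 0.2 = 0.0001575
Highest score → sparrow.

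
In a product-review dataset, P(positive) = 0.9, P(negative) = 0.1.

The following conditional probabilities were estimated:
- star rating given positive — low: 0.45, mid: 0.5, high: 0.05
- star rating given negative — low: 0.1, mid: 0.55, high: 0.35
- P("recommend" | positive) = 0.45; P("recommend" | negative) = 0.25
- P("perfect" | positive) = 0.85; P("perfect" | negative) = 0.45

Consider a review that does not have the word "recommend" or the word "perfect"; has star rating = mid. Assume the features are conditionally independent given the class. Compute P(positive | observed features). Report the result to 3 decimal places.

positive: 0.9 × 0.5 × (1−0.45) × (1−0.85) = 0.037125
negative: 0.1 × 0.55 × (1−0.25) × (1−0.45) = 0.0226875
P(positive | x) = 0.037125 / 0.0598125 ≈ 0.621

0.621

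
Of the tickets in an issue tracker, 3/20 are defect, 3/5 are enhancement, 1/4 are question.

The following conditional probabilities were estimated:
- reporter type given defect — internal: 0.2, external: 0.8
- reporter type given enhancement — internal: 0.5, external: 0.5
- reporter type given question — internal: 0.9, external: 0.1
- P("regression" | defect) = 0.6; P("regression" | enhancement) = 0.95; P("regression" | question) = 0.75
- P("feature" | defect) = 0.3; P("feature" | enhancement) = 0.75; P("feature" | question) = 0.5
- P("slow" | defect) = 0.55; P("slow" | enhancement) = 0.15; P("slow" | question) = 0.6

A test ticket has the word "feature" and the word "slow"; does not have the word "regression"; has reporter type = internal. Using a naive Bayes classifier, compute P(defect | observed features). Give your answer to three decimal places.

defect: 0.15 × 0.2 × (1−0.6) × 0.3 × 0.55 = 0.00198
enhancement: 0.6 × 0.5 × (1−0.95) × 0.75 × 0.15 = 0.0016875
question: 0.25 × 0.9 × (1−0.75) × 0.5 × 0.6 = 0.016875
P(defect | x) = 0.00198 / 0.0205425 ≈ 0.096

0.096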